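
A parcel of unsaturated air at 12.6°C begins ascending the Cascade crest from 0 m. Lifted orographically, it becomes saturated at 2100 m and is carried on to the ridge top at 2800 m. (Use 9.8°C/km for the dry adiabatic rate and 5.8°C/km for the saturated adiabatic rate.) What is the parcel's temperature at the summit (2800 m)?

-12.04°C

From 0 m to 2100 m (dry): cools by 9.8 × 2.1 = 20.58°C, giving -7.98°C.
From 2100 m to 2800 m (saturated): cools by 5.8 × 0.7 = 4.06°C, giving -12.04°C.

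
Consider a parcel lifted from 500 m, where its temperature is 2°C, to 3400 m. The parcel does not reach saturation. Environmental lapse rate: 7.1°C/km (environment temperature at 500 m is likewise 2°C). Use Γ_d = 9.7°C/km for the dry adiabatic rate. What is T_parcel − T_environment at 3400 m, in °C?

Parcel:
  500–3400 m, dry: Δz = 2.9 km ⇒ ΔT = -28.13°C; T = -26.13°C
Environment:
  500–3400 m, environment: Δz = 2.9 km ⇒ ΔT = -20.59°C; T = -18.59°C
T_parcel − T_env = -26.13 − (-18.59) = -7.54°C

-7.54°C (parcel cooler than environment)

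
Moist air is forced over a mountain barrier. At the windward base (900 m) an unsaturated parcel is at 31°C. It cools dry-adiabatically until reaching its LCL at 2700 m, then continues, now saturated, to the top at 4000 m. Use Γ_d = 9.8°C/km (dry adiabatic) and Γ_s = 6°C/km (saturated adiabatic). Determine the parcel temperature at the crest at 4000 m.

From 900 m to 2700 m (dry): cools by 9.8 × 1.8 = 17.64°C, giving 13.36°C.
From 2700 m to 4000 m (saturated): cools by 6 × 1.3 = 7.8°C, giving 5.56°C.

5.56°C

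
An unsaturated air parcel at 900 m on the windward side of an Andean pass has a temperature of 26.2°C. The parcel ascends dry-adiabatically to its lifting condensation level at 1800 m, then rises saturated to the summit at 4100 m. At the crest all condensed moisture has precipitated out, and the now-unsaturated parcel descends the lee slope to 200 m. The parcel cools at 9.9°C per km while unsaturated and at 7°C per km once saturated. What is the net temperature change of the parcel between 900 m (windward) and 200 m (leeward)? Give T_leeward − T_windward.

900 → 1800 m (dry, 9.9°C/km): ΔT = -9.9 × 0.9 = -8.91°C → T = 17.29°C
1800 → 4100 m (saturated, 7°C/km): ΔT = -7 × 2.3 = -16.1°C → T = 1.19°C
4100 → 200 m (dry descent, 9.9°C/km): ΔT = +9.9 × 3.9 = +38.61°C → T = 39.8°C
Net change vs windward start: 39.8 − 26.2 = +13.6°C

+13.6°C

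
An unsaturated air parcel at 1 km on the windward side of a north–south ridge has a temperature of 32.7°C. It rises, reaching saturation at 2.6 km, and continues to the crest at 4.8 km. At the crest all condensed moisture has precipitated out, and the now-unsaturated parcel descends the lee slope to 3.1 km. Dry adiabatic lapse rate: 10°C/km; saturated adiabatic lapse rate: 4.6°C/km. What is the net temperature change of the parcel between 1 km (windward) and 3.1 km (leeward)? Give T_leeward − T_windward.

-9.12°C

From 1000 m to 2600 m (dry): cools by 10 × 1.6 = 16°C, giving 16.7°C.
From 2600 m to 4800 m (saturated): cools by 4.6 × 2.2 = 10.12°C, giving 6.58°C.
From 4800 m to 3100 m (dry descent): warms by 10 × 1.7 = 17°C, giving 23.58°C.
Net change vs windward start: 23.58 − 32.7 = -9.12°C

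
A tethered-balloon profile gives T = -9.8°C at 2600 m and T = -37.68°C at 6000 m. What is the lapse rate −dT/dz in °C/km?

8.2°C/km

Γ = −ΔT/Δz = (-9.8 − (-37.68)) / (6000 − 2600) m
  = 27.88°C / 3.4 km = 8.2°C/km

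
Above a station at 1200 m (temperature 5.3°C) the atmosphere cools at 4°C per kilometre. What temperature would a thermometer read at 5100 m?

-10.3°C

1200 → 5100 m (environmental, 4°C/km): ΔT = -4 × 3.9 = -15.6°C → T = -10.3°C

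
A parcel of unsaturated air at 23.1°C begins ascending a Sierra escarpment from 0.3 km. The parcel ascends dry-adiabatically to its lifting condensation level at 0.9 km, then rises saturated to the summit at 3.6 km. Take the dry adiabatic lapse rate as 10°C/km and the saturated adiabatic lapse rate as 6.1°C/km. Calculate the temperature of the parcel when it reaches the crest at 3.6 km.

Dry to 900 m: -10 × 0.6 km = -6°C, so T = 17.1°C.
Saturated to 3600 m: -6.1 × 2.7 km = -16.47°C, so T = 0.63°C.

0.63°C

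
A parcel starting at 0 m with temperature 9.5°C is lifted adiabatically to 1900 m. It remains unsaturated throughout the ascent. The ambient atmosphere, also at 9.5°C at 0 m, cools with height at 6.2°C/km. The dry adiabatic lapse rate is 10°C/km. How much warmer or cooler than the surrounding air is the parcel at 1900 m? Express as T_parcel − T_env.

-7.22°C (parcel cooler than environment)

Parcel:
  Dry to 1900 m: -10 × 1.9 km = -19°C, so T = -9.5°C.
Environment:
  Environment to 1900 m: -6.2 × 1.9 km = -11.78°C, so T = -2.28°C.
T_parcel − T_env = -9.5 − (-2.28) = -7.22°C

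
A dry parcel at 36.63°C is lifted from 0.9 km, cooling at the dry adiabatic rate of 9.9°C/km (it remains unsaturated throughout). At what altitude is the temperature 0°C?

4.6 km

Height above start = (36.63 − 0) / 9.9 = 3.7 km
Altitude = 900 m + 3700 m = 4600 m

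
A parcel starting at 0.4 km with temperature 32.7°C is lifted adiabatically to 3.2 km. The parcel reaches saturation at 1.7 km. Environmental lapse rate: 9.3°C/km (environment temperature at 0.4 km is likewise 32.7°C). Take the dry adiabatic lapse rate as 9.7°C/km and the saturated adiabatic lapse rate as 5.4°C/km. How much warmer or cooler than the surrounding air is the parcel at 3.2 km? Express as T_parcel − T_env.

Parcel:
  400 → 1700 m (dry, 9.7°C/km): ΔT = -9.7 × 1.3 = -12.61°C → T = 20.09°C
  1700 → 3200 m (saturated, 5.4°C/km): ΔT = -5.4 × 1.5 = -8.1°C → T = 11.99°C
Environment:
  400 → 3200 m (environment, 9.3°C/km): ΔT = -9.3 × 2.8 = -26.04°C → T = 6.66°C
T_parcel − T_env = 11.99 − 6.66 = +5.33°C

+5.33°C (parcel warmer than environment)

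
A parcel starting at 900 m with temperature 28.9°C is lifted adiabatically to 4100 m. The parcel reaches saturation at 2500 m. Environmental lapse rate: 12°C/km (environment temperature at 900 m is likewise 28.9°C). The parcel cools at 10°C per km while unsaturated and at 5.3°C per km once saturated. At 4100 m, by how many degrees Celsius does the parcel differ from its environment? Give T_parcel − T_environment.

+13.92°C (parcel warmer than environment)

Parcel:
  From 900 m to 2500 m (dry): cools by 10 × 1.6 = 16°C, giving 12.9°C.
  From 2500 m to 4100 m (saturated): cools by 5.3 × 1.6 = 8.48°C, giving 4.42°C.
Environment:
  From 900 m to 4100 m (environment): cools by 12 × 3.2 = 38.4°C, giving -9.5°C.
T_parcel − T_env = 4.42 − (-9.5) = +13.92°C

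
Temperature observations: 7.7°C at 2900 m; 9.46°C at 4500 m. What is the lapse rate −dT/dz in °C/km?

Γ = −ΔT/Δz = (7.7 − 9.46) / (4500 − 2900) m
  = -1.76°C / 1.6 km = -1.1°C/km

-1.1°C/km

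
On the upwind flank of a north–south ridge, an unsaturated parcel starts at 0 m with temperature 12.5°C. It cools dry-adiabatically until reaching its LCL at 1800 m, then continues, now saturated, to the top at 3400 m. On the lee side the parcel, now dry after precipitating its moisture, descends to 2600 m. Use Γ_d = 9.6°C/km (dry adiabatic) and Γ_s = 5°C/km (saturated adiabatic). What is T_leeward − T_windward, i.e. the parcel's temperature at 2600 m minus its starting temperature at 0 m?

-17.6°C

Dry to 1800 m: -9.6 × 1.8 km = -17.28°C, so T = -4.78°C.
Saturated to 3400 m: -5 × 1.6 km = -8°C, so T = -12.78°C.
Dry descent to 2600 m: +9.6 × 0.8 km = +7.68°C, so T = -5.1°C.
Net change vs windward start: -5.1 − 12.5 = -17.6°C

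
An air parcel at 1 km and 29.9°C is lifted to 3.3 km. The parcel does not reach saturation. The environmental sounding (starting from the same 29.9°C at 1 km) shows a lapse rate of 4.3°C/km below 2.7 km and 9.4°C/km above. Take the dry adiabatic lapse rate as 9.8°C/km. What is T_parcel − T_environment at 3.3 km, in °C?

-9.59°C (parcel cooler than environment)

Parcel:
  Dry to 3300 m: -9.8 × 2.3 km = -22.54°C, so T = 7.36°C.
Environment:
  Environment, lower layer to 2700 m: -4.3 × 1.7 km = -7.31°C, so T = 22.59°C.
  Environment, upper layer to 3300 m: -9.4 × 0.6 km = -5.64°C, so T = 16.95°C.
T_parcel − T_env = 7.36 − 16.95 = -9.59°C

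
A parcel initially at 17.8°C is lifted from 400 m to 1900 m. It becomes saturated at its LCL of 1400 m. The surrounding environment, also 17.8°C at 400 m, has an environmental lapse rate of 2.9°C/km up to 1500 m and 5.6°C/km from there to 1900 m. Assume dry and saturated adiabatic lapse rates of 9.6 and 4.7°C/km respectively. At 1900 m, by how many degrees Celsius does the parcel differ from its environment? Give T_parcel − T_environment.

Parcel:
  400–1400 m, dry: Δz = 1 km ⇒ ΔT = -9.6°C; T = 8.2°C
  1400–1900 m, saturated: Δz = 0.5 km ⇒ ΔT = -2.35°C; T = 5.85°C
Environment:
  400–1500 m, environment, lower layer: Δz = 1.1 km ⇒ ΔT = -3.19°C; T = 14.61°C
  1500–1900 m, environment, upper layer: Δz = 0.4 km ⇒ ΔT = -2.24°C; T = 12.37°C
T_parcel − T_env = 5.85 − 12.37 = -6.52°C

-6.52°C (parcel cooler than environment)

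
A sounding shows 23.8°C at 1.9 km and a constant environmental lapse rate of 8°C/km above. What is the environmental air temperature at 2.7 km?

17.4°C

From 1900 m to 2700 m (environmental): cools by 8 × 0.8 = 6.4°C, giving 17.4°C.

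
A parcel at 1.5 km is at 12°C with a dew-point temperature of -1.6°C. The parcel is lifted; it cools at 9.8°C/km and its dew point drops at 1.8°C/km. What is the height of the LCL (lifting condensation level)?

3.2 km

T and T_d converge at 9.8 − 1.8 = 8°C per km
Height above start = (12 − (-1.6)) / 8 = 1.7 km
LCL altitude = 1500 m + 1700 m = 3200 m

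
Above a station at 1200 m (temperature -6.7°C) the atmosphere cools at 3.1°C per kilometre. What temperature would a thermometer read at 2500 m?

Environmental to 2500 m: -3.1 × 1.3 km = -4.03°C, so T = -10.73°C.

-10.73°C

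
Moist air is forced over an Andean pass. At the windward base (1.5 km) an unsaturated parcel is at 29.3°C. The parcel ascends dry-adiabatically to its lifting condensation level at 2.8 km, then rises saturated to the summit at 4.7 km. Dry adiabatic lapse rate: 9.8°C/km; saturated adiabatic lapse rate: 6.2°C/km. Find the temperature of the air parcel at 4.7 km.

4.78°C

From 1500 m to 2800 m (dry): cools by 9.8 × 1.3 = 12.74°C, giving 16.56°C.
From 2800 m to 4700 m (saturated): cools by 6.2 × 1.9 = 11.78°C, giving 4.78°C.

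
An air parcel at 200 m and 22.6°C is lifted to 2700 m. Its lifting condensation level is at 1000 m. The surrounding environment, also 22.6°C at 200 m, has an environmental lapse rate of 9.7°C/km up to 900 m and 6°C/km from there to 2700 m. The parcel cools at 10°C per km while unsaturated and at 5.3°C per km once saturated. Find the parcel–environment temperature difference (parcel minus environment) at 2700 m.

+0.58°C (parcel warmer than environment)

Parcel:
  200–1000 m, dry: Δz = 0.8 km ⇒ ΔT = -8°C; T = 14.6°C
  1000–2700 m, saturated: Δz = 1.7 km ⇒ ΔT = -9.01°C; T = 5.59°C
Environment:
  200–900 m, environment, lower layer: Δz = 0.7 km ⇒ ΔT = -6.79°C; T = 15.81°C
  900–2700 m, environment, upper layer: Δz = 1.8 km ⇒ ΔT = -10.8°C; T = 5.01°C
T_parcel − T_env = 5.59 − 5.01 = +0.58°C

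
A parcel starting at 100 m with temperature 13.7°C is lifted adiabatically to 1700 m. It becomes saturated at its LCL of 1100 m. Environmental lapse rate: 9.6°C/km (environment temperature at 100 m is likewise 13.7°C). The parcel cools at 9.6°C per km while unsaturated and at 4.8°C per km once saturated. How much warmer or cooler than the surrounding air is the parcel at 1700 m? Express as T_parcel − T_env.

Parcel:
  Dry to 1100 m: -9.6 × 1 km = -9.6°C, so T = 4.1°C.
  Saturated to 1700 m: -4.8 × 0.6 km = -2.88°C, so T = 1.22°C.
Environment:
  Environment to 1700 m: -9.6 × 1.6 km = -15.36°C, so T = -1.66°C.
T_parcel − T_env = 1.22 − (-1.66) = +2.88°C

+2.88°C (parcel warmer than environment)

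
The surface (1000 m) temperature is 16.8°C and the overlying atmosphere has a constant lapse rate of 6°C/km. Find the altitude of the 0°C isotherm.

3800 m

Height above start = (16.8 − 0) / 6 = 2.8 km
Altitude = 1000 m + 2800 m = 3800 m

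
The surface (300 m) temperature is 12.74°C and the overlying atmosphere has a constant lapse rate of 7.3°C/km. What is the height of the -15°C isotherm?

Height above start = (12.74 − (-15)) / 7.3 = 3.8 km
Altitude = 300 m + 3800 m = 4100 m

4100 m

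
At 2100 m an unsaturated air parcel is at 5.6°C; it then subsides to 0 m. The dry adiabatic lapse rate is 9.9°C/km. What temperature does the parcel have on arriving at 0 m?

From 2100 m to 0 m (dry adiabatic): warms by 9.9 × 2.1 = 20.79°C, giving 26.39°C.

26.39°C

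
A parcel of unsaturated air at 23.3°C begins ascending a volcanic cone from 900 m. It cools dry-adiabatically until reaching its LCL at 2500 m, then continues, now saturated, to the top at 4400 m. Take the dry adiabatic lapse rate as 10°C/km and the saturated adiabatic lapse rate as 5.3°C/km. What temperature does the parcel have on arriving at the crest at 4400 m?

-2.77°C

From 900 m to 2500 m (dry): cools by 10 × 1.6 = 16°C, giving 7.3°C.
From 2500 m to 4400 m (saturated): cools by 5.3 × 1.9 = 10.07°C, giving -2.77°C.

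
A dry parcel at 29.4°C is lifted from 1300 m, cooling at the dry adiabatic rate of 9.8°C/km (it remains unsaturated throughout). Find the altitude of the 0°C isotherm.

4300 m

Height above start = (29.4 − 0) / 9.8 = 3 km
Altitude = 1300 m + 3000 m = 4300 m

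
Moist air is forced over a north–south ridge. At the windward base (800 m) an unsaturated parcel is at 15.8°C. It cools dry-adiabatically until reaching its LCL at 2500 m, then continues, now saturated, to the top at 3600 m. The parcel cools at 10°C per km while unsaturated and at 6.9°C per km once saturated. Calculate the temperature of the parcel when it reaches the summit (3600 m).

-8.79°C

800–2500 m, dry: Δz = 1.7 km ⇒ ΔT = -17°C; T = -1.2°C
2500–3600 m, saturated: Δz = 1.1 km ⇒ ΔT = -7.59°C; T = -8.79°C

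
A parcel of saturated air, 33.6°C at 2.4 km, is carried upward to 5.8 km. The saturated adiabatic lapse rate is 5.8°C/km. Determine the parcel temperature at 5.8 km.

2400–5800 m, saturated adiabatic: Δz = 3.4 km ⇒ ΔT = -19.72°C; T = 13.88°C

13.88°C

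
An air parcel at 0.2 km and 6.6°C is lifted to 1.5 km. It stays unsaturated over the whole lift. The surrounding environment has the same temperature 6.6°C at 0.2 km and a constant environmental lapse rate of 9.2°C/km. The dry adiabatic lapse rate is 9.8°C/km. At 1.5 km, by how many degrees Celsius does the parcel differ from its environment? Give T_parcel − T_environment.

Parcel:
  From 200 m to 1500 m (dry): cools by 9.8 × 1.3 = 12.74°C, giving -6.14°C.
Environment:
  From 200 m to 1500 m (environment): cools by 9.2 × 1.3 = 11.96°C, giving -5.36°C.
T_parcel − T_env = -6.14 − (-5.36) = -0.78°C

-0.78°C (parcel cooler than environment)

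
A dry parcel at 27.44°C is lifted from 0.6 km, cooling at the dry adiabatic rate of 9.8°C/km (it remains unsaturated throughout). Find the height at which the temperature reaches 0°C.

Height above start = (27.44 − 0) / 9.8 = 2.8 km
Altitude = 600 m + 2800 m = 3400 m

3.4 km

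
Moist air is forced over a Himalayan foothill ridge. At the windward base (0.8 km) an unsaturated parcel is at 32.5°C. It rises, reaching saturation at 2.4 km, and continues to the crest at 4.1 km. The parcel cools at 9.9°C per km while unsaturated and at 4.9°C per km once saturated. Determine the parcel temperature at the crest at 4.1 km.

8.33°C

800–2400 m, dry: Δz = 1.6 km ⇒ ΔT = -15.84°C; T = 16.66°C
2400–4100 m, saturated: Δz = 1.7 km ⇒ ΔT = -8.33°C; T = 8.33°C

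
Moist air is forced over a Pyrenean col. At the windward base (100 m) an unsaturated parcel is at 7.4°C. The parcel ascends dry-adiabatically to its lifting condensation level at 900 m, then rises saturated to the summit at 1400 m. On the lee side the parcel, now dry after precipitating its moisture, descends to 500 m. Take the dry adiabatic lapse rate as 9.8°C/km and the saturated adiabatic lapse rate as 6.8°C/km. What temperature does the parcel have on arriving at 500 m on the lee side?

4.98°C

100–900 m, dry: Δz = 0.8 km ⇒ ΔT = -7.84°C; T = -0.44°C
900–1400 m, saturated: Δz = 0.5 km ⇒ ΔT = -3.4°C; T = -3.84°C
1400–500 m, dry descent: Δz = 0.9 km ⇒ ΔT = +8.82°C; T = 4.98°C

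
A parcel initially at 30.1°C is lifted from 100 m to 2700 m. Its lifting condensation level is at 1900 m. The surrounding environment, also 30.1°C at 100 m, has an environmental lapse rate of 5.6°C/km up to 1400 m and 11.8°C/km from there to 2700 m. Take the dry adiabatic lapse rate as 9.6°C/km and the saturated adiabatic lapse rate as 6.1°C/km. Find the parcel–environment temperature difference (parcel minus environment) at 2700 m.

+0.46°C (parcel warmer than environment)

Parcel:
  From 100 m to 1900 m (dry): cools by 9.6 × 1.8 = 17.28°C, giving 12.82°C.
  From 1900 m to 2700 m (saturated): cools by 6.1 × 0.8 = 4.88°C, giving 7.94°C.
Environment:
  From 100 m to 1400 m (environment, lower layer): cools by 5.6 × 1.3 = 7.28°C, giving 22.82°C.
  From 1400 m to 2700 m (environment, upper layer): cools by 11.8 × 1.3 = 15.34°C, giving 7.48°C.
T_parcel − T_env = 7.94 − 7.48 = +0.46°C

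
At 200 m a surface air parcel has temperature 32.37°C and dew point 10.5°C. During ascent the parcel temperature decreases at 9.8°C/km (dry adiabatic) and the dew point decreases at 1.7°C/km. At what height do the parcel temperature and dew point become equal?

2900 m

T and T_d converge at 9.8 − 1.7 = 8.1°C per km
Height above start = (32.37 − 10.5) / 8.1 = 2.7 km
LCL altitude = 200 m + 2700 m = 2900 m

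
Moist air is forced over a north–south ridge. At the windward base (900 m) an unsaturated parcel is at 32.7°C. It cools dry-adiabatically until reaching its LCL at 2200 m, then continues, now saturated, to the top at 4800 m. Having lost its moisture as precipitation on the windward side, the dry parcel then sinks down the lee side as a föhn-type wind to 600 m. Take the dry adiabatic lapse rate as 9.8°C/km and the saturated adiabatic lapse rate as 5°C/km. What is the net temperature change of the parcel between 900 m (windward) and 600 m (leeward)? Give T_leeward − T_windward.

+15.42°C

From 900 m to 2200 m (dry): cools by 9.8 × 1.3 = 12.74°C, giving 19.96°C.
From 2200 m to 4800 m (saturated): cools by 5 × 2.6 = 13°C, giving 6.96°C.
From 4800 m to 600 m (dry descent): warms by 9.8 × 4.2 = 41.16°C, giving 48.12°C.
Net change vs windward start: 48.12 − 32.7 = +15.42°C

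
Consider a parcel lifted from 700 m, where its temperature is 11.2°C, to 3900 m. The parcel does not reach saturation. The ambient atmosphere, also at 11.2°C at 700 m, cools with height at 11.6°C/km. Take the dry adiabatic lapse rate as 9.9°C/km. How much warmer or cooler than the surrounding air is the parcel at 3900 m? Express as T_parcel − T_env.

+5.44°C (parcel warmer than environment)

Parcel:
  700–3900 m, dry: Δz = 3.2 km ⇒ ΔT = -31.68°C; T = -20.48°C
Environment:
  700–3900 m, environment: Δz = 3.2 km ⇒ ΔT = -37.12°C; T = -25.92°C
T_parcel − T_env = -20.48 − (-25.92) = +5.44°C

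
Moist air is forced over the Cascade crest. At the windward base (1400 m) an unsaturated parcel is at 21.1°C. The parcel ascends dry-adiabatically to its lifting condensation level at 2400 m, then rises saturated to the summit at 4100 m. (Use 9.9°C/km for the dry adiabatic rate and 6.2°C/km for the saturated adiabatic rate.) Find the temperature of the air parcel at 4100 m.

0.66°C

From 1400 m to 2400 m (dry): cools by 9.9 × 1 = 9.9°C, giving 11.2°C.
From 2400 m to 4100 m (saturated): cools by 6.2 × 1.7 = 10.54°C, giving 0.66°C.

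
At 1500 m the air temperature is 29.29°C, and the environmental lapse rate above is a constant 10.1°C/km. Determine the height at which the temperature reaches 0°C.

Height above start = (29.29 − 0) / 10.1 = 2.9 km
Altitude = 1500 m + 2900 m = 4400 m

4400 m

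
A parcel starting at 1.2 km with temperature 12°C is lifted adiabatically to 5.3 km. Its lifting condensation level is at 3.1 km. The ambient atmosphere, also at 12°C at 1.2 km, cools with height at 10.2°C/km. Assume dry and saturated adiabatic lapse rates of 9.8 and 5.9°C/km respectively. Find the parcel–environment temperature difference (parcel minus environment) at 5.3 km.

Parcel:
  1200 → 3100 m (dry, 9.8°C/km): ΔT = -9.8 × 1.9 = -18.62°C → T = -6.62°C
  3100 → 5300 m (saturated, 5.9°C/km): ΔT = -5.9 × 2.2 = -12.98°C → T = -19.6°C
Environment:
  1200 → 5300 m (environment, 10.2°C/km): ΔT = -10.2 × 4.1 = -41.82°C → T = -29.82°C
T_parcel − T_env = -19.6 − (-29.82) = +10.22°C

+10.22°C (parcel warmer than environment)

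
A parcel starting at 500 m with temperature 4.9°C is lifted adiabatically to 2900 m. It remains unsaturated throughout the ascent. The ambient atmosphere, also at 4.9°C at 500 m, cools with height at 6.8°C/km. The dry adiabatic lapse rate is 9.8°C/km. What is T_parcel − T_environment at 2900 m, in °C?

Parcel:
  From 500 m to 2900 m (dry): cools by 9.8 × 2.4 = 23.52°C, giving -18.62°C.
Environment:
  From 500 m to 2900 m (environment): cools by 6.8 × 2.4 = 16.32°C, giving -11.42°C.
T_parcel − T_env = -18.62 − (-11.42) = -7.2°C

-7.2°C (parcel cooler than environment)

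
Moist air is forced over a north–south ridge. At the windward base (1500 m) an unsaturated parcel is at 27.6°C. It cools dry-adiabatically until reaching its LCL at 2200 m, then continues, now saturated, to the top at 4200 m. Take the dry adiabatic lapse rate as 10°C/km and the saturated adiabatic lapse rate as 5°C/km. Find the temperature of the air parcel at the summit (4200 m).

10.6°C

1500 → 2200 m (dry, 10°C/km): ΔT = -10 × 0.7 = -7°C → T = 20.6°C
2200 → 4200 m (saturated, 5°C/km): ΔT = -5 × 2 = -10°C → T = 10.6°C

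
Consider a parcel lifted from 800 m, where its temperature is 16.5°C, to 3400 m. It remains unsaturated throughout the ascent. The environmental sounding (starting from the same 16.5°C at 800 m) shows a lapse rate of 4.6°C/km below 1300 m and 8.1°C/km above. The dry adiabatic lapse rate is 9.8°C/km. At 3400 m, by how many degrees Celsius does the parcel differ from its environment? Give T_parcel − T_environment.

-6.17°C (parcel cooler than environment)

Parcel:
  Dry to 3400 m: -9.8 × 2.6 km = -25.48°C, so T = -8.98°C.
Environment:
  Environment, lower layer to 1300 m: -4.6 × 0.5 km = -2.3°C, so T = 14.2°C.
  Environment, upper layer to 3400 m: -8.1 × 2.1 km = -17.01°C, so T = -2.81°C.
T_parcel − T_env = -8.98 − (-2.81) = -6.17°C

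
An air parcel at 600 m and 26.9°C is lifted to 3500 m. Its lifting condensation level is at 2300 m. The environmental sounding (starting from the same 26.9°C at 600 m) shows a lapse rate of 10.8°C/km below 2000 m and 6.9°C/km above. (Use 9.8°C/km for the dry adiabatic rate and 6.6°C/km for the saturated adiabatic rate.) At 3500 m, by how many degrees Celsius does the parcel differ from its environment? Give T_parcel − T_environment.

Parcel:
  From 600 m to 2300 m (dry): cools by 9.8 × 1.7 = 16.66°C, giving 10.24°C.
  From 2300 m to 3500 m (saturated): cools by 6.6 × 1.2 = 7.92°C, giving 2.32°C.
Environment:
  From 600 m to 2000 m (environment, lower layer): cools by 10.8 × 1.4 = 15.12°C, giving 11.78°C.
  From 2000 m to 3500 m (environment, upper layer): cools by 6.9 × 1.5 = 10.35°C, giving 1.43°C.
T_parcel − T_env = 2.32 − 1.43 = +0.89°C

+0.89°C (parcel warmer than environment)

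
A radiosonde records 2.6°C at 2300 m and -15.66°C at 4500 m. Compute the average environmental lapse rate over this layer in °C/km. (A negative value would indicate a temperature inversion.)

Γ = −ΔT/Δz = (2.6 − (-15.66)) / (4500 − 2300) m
  = 18.26°C / 2.2 km = 8.3°C/km

8.3°C/km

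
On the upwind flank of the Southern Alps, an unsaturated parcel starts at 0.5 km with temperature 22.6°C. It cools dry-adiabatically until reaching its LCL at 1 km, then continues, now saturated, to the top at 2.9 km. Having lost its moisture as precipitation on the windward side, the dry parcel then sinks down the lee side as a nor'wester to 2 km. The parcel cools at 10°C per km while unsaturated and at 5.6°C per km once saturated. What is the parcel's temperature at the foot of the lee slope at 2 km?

15.96°C

Dry to 1000 m: -10 × 0.5 km = -5°C, so T = 17.6°C.
Saturated to 2900 m: -5.6 × 1.9 km = -10.64°C, so T = 6.96°C.
Dry descent to 2000 m: +10 × 0.9 km = +9°C, so T = 15.96°C.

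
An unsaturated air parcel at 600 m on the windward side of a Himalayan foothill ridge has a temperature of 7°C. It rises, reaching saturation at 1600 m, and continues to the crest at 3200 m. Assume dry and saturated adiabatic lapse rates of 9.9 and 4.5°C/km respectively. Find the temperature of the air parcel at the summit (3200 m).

-10.1°C

600–1600 m, dry: Δz = 1 km ⇒ ΔT = -9.9°C; T = -2.9°C
1600–3200 m, saturated: Δz = 1.6 km ⇒ ΔT = -7.2°C; T = -10.1°C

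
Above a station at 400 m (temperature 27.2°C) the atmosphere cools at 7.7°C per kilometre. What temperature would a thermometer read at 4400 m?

-3.6°C

400–4400 m, environmental: Δz = 4 km ⇒ ΔT = -30.8°C; T = -3.6°C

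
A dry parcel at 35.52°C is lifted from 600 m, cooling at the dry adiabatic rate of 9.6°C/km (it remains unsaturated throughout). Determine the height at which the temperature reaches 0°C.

4300 m

Height above start = (35.52 − 0) / 9.6 = 3.7 km
Altitude = 600 m + 3700 m = 4300 m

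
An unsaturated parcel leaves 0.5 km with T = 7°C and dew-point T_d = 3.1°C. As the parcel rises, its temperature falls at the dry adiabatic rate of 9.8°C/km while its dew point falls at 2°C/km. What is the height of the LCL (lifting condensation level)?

1 km

T and T_d converge at 9.8 − 2 = 7.8°C per km
Height above start = (7 − 3.1) / 7.8 = 0.5 km
LCL altitude = 500 m + 500 m = 1000 m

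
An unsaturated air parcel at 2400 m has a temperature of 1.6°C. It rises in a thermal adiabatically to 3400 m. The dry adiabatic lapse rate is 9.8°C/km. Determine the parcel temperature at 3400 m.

-8.2°C

Dry adiabatic to 3400 m: -9.8 × 1 km = -9.8°C, so T = -8.2°C.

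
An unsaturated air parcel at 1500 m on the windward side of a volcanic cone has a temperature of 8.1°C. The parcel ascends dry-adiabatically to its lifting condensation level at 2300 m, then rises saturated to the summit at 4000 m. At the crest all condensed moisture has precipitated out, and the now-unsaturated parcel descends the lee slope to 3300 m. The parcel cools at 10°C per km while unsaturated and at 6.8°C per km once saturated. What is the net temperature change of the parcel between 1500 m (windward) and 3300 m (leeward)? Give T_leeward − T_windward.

1500 → 2300 m (dry, 10°C/km): ΔT = -10 × 0.8 = -8°C → T = 0.1°C
2300 → 4000 m (saturated, 6.8°C/km): ΔT = -6.8 × 1.7 = -11.56°C → T = -11.46°C
4000 → 3300 m (dry descent, 10°C/km): ΔT = +10 × 0.7 = +7°C → T = -4.46°C
Net change vs windward start: -4.46 − 8.1 = -12.56°C

-12.56°C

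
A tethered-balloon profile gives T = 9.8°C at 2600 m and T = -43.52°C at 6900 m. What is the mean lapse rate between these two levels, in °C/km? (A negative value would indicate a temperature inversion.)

Γ = −ΔT/Δz = (9.8 − (-43.52)) / (6900 − 2600) m
  = 53.32°C / 4.3 km = 12.4°C/km

12.4°C/km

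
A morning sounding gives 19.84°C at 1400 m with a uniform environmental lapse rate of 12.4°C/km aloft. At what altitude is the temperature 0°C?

Height above start = (19.84 − 0) / 12.4 = 1.6 km
Altitude = 1400 m + 1600 m = 3000 m

3000 m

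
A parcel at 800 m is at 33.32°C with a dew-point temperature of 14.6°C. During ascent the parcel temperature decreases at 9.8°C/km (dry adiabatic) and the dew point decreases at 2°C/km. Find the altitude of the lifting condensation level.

3200 m

T and T_d converge at 9.8 − 2 = 7.8°C per km
Height above start = (33.32 − 14.6) / 7.8 = 2.4 km
LCL altitude = 800 m + 2400 m = 3200 m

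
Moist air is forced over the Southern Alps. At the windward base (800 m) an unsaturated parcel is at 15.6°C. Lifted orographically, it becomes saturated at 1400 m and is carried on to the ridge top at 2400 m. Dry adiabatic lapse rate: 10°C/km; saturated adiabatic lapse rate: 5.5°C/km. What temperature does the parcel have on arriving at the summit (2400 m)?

4.1°C

800–1400 m, dry: Δz = 0.6 km ⇒ ΔT = -6°C; T = 9.6°C
1400–2400 m, saturated: Δz = 1 km ⇒ ΔT = -5.5°C; T = 4.1°C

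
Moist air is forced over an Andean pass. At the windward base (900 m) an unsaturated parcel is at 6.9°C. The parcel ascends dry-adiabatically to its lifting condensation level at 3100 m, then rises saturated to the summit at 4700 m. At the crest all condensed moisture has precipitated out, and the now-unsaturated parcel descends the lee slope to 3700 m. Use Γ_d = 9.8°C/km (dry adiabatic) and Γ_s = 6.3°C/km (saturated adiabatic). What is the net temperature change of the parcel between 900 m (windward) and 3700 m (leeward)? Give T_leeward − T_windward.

900 → 3100 m (dry, 9.8°C/km): ΔT = -9.8 × 2.2 = -21.56°C → T = -14.66°C
3100 → 4700 m (saturated, 6.3°C/km): ΔT = -6.3 × 1.6 = -10.08°C → T = -24.74°C
4700 → 3700 m (dry descent, 9.8°C/km): ΔT = +9.8 × 1 = +9.8°C → T = -14.94°C
Net change vs windward start: -14.94 − 6.9 = -21.84°C

-21.84°C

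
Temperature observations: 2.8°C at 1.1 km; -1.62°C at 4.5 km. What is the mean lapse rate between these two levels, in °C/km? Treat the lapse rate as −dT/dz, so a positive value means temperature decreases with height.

1.3°C/km

Γ = −ΔT/Δz = (2.8 − (-1.62)) / (4500 − 1100) m
  = 4.42°C / 3.4 km = 1.3°C/km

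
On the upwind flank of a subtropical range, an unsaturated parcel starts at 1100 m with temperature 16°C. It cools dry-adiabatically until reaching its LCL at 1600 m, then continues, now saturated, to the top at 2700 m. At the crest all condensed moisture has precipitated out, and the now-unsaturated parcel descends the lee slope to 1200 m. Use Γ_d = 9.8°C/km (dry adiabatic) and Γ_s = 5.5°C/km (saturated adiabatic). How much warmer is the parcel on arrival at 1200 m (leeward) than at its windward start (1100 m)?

+3.75°C

1100–1600 m, dry: Δz = 0.5 km ⇒ ΔT = -4.9°C; T = 11.1°C
1600–2700 m, saturated: Δz = 1.1 km ⇒ ΔT = -6.05°C; T = 5.05°C
2700–1200 m, dry descent: Δz = 1.5 km ⇒ ΔT = +14.7°C; T = 19.75°C
Net change vs windward start: 19.75 − 16 = +3.75°C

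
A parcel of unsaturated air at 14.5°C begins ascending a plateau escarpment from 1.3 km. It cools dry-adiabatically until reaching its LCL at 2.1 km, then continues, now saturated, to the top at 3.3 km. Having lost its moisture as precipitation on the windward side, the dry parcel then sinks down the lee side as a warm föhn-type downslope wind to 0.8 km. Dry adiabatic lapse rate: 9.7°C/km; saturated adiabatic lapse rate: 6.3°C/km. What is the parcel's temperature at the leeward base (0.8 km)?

1300–2100 m, dry: Δz = 0.8 km ⇒ ΔT = -7.76°C; T = 6.74°C
2100–3300 m, saturated: Δz = 1.2 km ⇒ ΔT = -7.56°C; T = -0.82°C
3300–800 m, dry descent: Δz = 2.5 km ⇒ ΔT = +24.25°C; T = 23.43°C

23.43°C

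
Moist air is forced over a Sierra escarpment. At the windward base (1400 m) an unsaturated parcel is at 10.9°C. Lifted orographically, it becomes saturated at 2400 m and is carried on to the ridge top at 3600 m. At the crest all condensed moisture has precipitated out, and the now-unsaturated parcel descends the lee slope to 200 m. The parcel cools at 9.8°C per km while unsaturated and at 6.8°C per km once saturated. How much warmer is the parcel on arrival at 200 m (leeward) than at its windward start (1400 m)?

+15.36°C

1400–2400 m, dry: Δz = 1 km ⇒ ΔT = -9.8°C; T = 1.1°C
2400–3600 m, saturated: Δz = 1.2 km ⇒ ΔT = -8.16°C; T = -7.06°C
3600–200 m, dry descent: Δz = 3.4 km ⇒ ΔT = +33.32°C; T = 26.26°C
Net change vs windward start: 26.26 − 10.9 = +15.36°C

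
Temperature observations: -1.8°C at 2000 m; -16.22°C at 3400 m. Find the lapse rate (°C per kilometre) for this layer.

Γ = −ΔT/Δz = (-1.8 − (-16.22)) / (3400 − 2000) m
  = 14.42°C / 1.4 km = 10.3°C/km

10.3°C/km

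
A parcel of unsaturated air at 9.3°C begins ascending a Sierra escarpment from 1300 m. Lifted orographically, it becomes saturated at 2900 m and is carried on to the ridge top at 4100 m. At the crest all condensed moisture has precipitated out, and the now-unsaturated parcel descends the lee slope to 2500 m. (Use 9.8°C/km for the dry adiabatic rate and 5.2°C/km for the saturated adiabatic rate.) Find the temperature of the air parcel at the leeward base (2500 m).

1300 → 2900 m (dry, 9.8°C/km): ΔT = -9.8 × 1.6 = -15.68°C → T = -6.38°C
2900 → 4100 m (saturated, 5.2°C/km): ΔT = -5.2 × 1.2 = -6.24°C → T = -12.62°C
4100 → 2500 m (dry descent, 9.8°C/km): ΔT = +9.8 × 1.6 = +15.68°C → T = 3.06°C

3.06°C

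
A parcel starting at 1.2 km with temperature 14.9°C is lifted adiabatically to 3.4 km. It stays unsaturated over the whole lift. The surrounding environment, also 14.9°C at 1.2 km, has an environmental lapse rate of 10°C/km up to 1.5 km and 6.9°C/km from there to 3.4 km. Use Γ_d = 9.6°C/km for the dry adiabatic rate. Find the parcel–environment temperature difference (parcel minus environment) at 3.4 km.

-5.01°C (parcel cooler than environment)

Parcel:
  1200 → 3400 m (dry, 9.6°C/km): ΔT = -9.6 × 2.2 = -21.12°C → T = -6.22°C
Environment:
  1200 → 1500 m (environment, lower layer, 10°C/km): ΔT = -10 × 0.3 = -3°C → T = 11.9°C
  1500 → 3400 m (environment, upper layer, 6.9°C/km): ΔT = -6.9 × 1.9 = -13.11°C → T = -1.21°C
T_parcel − T_env = -6.22 − (-1.21) = -5.01°C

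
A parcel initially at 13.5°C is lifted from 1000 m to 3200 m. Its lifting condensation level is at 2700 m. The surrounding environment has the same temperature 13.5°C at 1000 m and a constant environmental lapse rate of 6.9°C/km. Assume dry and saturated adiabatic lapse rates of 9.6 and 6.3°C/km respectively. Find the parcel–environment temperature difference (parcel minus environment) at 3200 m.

Parcel:
  From 1000 m to 2700 m (dry): cools by 9.6 × 1.7 = 16.32°C, giving -2.82°C.
  From 2700 m to 3200 m (saturated): cools by 6.3 × 0.5 = 3.15°C, giving -5.97°C.
Environment:
  From 1000 m to 3200 m (environment): cools by 6.9 × 2.2 = 15.18°C, giving -1.68°C.
T_parcel − T_env = -5.97 − (-1.68) = -4.29°C

-4.29°C (parcel cooler than environment)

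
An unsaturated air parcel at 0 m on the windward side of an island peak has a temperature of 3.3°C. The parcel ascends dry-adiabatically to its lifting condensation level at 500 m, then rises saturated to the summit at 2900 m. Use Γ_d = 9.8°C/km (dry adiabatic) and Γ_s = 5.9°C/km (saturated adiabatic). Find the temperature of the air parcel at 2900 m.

-15.76°C

From 0 m to 500 m (dry): cools by 9.8 × 0.5 = 4.9°C, giving -1.6°C.
From 500 m to 2900 m (saturated): cools by 5.9 × 2.4 = 14.16°C, giving -15.76°C.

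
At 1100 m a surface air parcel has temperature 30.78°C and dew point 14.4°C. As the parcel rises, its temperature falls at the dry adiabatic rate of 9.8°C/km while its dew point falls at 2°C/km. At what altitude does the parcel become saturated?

T and T_d converge at 9.8 − 2 = 7.8°C per km
Height above start = (30.78 − 14.4) / 7.8 = 2.1 km
LCL altitude = 1100 m + 2100 m = 3200 m

3200 m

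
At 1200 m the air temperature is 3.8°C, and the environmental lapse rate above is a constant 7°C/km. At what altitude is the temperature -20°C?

Height above start = (3.8 − (-20)) / 7 = 3.4 km
Altitude = 1200 m + 3400 m = 4600 m

4600 m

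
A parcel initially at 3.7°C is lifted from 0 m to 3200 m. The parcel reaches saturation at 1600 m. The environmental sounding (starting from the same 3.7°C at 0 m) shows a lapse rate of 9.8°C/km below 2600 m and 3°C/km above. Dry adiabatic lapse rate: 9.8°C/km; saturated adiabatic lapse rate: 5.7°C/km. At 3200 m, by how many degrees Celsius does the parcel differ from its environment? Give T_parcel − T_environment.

Parcel:
  From 0 m to 1600 m (dry): cools by 9.8 × 1.6 = 15.68°C, giving -11.98°C.
  From 1600 m to 3200 m (saturated): cools by 5.7 × 1.6 = 9.12°C, giving -21.1°C.
Environment:
  From 0 m to 2600 m (environment, lower layer): cools by 9.8 × 2.6 = 25.48°C, giving -21.78°C.
  From 2600 m to 3200 m (environment, upper layer): cools by 3 × 0.6 = 1.8°C, giving -23.58°C.
T_parcel − T_env = -21.1 − (-23.58) = +2.48°C

+2.48°C (parcel warmer than environment)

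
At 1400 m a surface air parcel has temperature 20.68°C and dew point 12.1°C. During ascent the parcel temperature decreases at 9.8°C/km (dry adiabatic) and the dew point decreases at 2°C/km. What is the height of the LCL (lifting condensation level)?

T and T_d converge at 9.8 − 2 = 7.8°C per km
Height above start = (20.68 − 12.1) / 7.8 = 1.1 km
LCL altitude = 1400 m + 1100 m = 2500 m

2500 m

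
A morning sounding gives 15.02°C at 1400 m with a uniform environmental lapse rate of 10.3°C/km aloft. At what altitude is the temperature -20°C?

4800 m

Height above start = (15.02 − (-20)) / 10.3 = 3.4 km
Altitude = 1400 m + 3400 m = 4800 m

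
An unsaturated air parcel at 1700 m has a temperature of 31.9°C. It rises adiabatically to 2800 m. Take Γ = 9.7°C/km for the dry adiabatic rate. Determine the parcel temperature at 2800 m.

21.23°C

From 1700 m to 2800 m (dry adiabatic): cools by 9.7 × 1.1 = 10.67°C, giving 21.23°C.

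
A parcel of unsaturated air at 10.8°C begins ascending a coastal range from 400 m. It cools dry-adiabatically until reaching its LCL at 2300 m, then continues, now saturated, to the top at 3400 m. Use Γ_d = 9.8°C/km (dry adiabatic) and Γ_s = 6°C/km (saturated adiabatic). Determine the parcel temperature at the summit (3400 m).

-14.42°C

From 400 m to 2300 m (dry): cools by 9.8 × 1.9 = 18.62°C, giving -7.82°C.
From 2300 m to 3400 m (saturated): cools by 6 × 1.1 = 6.6°C, giving -14.42°C.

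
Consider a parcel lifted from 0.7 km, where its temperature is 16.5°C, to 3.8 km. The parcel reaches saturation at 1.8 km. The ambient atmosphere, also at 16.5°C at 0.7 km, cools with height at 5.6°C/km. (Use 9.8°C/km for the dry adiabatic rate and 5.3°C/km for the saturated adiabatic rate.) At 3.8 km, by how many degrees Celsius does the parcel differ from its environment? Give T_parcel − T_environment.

Parcel:
  700 → 1800 m (dry, 9.8°C/km): ΔT = -9.8 × 1.1 = -10.78°C → T = 5.72°C
  1800 → 3800 m (saturated, 5.3°C/km): ΔT = -5.3 × 2 = -10.6°C → T = -4.88°C
Environment:
  700 → 3800 m (environment, 5.6°C/km): ΔT = -5.6 × 3.1 = -17.36°C → T = -0.86°C
T_parcel − T_env = -4.88 − (-0.86) = -4.02°C

-4.02°C (parcel cooler than environment)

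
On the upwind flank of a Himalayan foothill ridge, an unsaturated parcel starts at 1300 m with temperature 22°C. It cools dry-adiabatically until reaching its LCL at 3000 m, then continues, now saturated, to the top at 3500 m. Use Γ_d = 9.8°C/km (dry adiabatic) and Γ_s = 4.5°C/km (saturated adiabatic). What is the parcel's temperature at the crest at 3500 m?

From 1300 m to 3000 m (dry): cools by 9.8 × 1.7 = 16.66°C, giving 5.34°C.
From 3000 m to 3500 m (saturated): cools by 4.5 × 0.5 = 2.25°C, giving 3.09°C.

3.09°C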